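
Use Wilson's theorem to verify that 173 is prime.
(172)! mod 173 = 172. Since this equals -1 mod 173, Wilson confirms 173 is prime.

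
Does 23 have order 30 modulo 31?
23^{10} ≡ 1 mod 31 and 10 < 30, so ord_31(23) = 10 ≠ 30 and 23 is not a primitive root.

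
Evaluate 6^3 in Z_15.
6^{3} = 216 ≡ 6 (mod 15)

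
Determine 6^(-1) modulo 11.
Since 11 is prime, by Fermat 6^(-1) ≡ 6^{9} ≡ 2 (mod 11). Verify: 6 × 2 = 12 ≡ 1 (mod 11)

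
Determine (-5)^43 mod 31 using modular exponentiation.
Using Fermat: (-5)^{30} ≡ 1 mod 31. 43 ≡ 13 mod 30. So (-5)^{43} ≡ (-5)^{13} ≡ 26 mod 31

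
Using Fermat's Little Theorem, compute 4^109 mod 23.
By Fermat: 4^{22} ≡ 1 mod 23. 109 = 4×22 + 21. So 4^{109} ≡ 4^{21} ≡ 6 mod 23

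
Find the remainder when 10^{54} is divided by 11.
By Fermat: 10^{10} ≡ 1 (mod 11). 54 = 5×10 + 4. So 10^{54} ≡ 10^{4} ≡ 1 (mod 11)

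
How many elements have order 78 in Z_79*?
A prime p has φ(p-1) primitive roots; here φ(78) = 24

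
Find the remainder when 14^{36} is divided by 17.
By Fermat: 14^{16} ≡ 1 (mod 17). 36 = 2×16 + 4. So 14^{36} ≡ 14^{4} ≡ 13 (mod 17)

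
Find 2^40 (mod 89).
By repeated squaring (mod 89): 2^{1}≡2, 2^{2}≡4, 2^{4}≡16, 2^{8}≡78, 2^{16}≡32, 2^{32}≡45. Then 2^{40} = 2^{32+8} ≡ 45 × 78 ≡ 39 (mod 89)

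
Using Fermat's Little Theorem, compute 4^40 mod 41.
By Fermat's Little Theorem, 4^{40} ≡ 1 (mod 41) since 41 is prime and gcd(4, 41) = 1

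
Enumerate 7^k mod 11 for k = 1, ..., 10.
7^1, 7^2, ..., 7^{10} mod 11: [7, 5, 2, 3, 10, 4, 6, 9, 8, 1]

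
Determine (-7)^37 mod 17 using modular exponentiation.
Using Fermat: (-7)^{16} ≡ 1 mod 17. 37 ≡ 5 mod 16. So (-7)^{37} ≡ (-7)^{5} ≡ 6 mod 17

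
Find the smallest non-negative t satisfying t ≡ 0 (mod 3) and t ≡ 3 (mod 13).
M = 3 × 13 = 39. M₁ = 13, y₁ ≡ 1 (mod 3). M₂ = 3, y₂ ≡ 9 (mod 13). t = 0×13×1 + 3×3×9 ≡ 3 (mod 39)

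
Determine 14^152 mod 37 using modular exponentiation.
Using Fermat: 14^{36} ≡ 1 (mod 37). 152 ≡ 8 (mod 36). So 14^{152} ≡ 14^{8} ≡ 26 (mod 37)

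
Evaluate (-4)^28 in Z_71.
By repeated squaring (mod 71): (-4)^{1}≡67, (-4)^{2}≡16, (-4)^{4}≡43, (-4)^{8}≡3, (-4)^{16}≡9. Then (-4)^{28} = (-4)^{16+8+4} ≡ 9 × 3 × 43 ≡ 25 (mod 71)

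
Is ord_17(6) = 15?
Powers of 6 mod 17: 6^1≡6, 6^2≡2, 6^3≡12, 6^4≡4, 6^5≡7, 6^6≡8, 6^7≡14, 6^8≡16, 6^9≡11, 6^10≡15, 6^11≡5, 6^12≡13, 6^13≡10, 6^14≡9, 6^15≡3, 6^16≡1. 6^15≡3≢1, so ord ≠ 15. No, the actual order is 16.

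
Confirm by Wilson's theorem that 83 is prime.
(82)! mod 83 = 82. Since this equals -1 mod 83, Wilson confirms 83 is prime.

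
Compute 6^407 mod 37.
Using Fermat: 6^{36} ≡ 1 mod 37. 407 ≡ 11 mod 36. So 6^{407} ≡ 6^{11} ≡ 31 mod 37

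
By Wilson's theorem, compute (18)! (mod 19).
By Wilson's theorem, (18)! ≡ -1 ≡ 18 (mod 19)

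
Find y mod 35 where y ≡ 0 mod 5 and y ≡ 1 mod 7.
M = 5 × 7 = 35. M₁ = 7, y₁ ≡ 3 mod 5. M₂ = 5, y₂ ≡ 3 mod 7. y = 0×7×3 + 1×5×3 ≡ 15 mod 35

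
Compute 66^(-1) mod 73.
Since 73 is prime, by Fermat 66^(-1) ≡ 66^{71} ≡ 52 mod 73. Verify: 66 × 52 = 3432 ≡ 1 mod 73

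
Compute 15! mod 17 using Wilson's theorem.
(16)! = (15)! × (16) ≡ -1 mod 17. So (15)! ≡ -1 × (16)^(-1) ≡ (-1)×(-1) = 1 mod 17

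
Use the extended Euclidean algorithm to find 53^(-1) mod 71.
Extended GCD: 53(-4) + 71(3) = 1. So 53^(-1) ≡ -4 ≡ 67 (mod 71). Verify: 53 × 67 = 3551 ≡ 1 (mod 71)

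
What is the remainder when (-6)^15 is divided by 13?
Using Fermat: (-6)^{12} ≡ 1 (mod 13). 15 ≡ 3 (mod 12). So (-6)^{15} ≡ (-6)^{3} ≡ 5 (mod 13)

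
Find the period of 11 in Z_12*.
Powers of 11 mod 12: 11^1≡11, 11^2≡1. So the order of 11 is 2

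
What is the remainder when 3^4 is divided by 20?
3^{4} = 81 ≡ 1 (mod 20)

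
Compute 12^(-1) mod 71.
Since 71 is prime, by Fermat 12^(-1) ≡ 12^{69} ≡ 6 mod 71. Verify: 12 × 6 = 72 ≡ 1 mod 71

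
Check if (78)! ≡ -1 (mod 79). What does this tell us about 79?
(78)! mod 79 = 78. Since this equals -1 (mod 79), Wilson confirms 79 is prime.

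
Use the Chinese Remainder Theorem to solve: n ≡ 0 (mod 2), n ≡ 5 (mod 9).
M = 2 × 9 = 18. M₁ = 9, y₁ ≡ 1 (mod 2). M₂ = 2, y₂ ≡ 5 (mod 9). n = 0×9×1 + 5×2×5 ≡ 14 (mod 18)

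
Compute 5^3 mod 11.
5^{3} = 125 ≡ 4 (mod 11)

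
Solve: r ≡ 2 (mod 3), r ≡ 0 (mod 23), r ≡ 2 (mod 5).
M = 3 × 23 × 5 = 345. M₁ = 115, y₁ ≡ 1 (mod 3). M₂ = 15, y₂ ≡ 20 (mod 23). M₃ = 69, y₃ ≡ 4 (mod 5). r = 2×115×1 + 0×15×20 + 2×69×4 ≡ 92 (mod 345)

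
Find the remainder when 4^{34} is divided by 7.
By Fermat: 4^{6} ≡ 1 (mod 7). 34 = 5×6 + 4. So 4^{34} ≡ 4^{4} ≡ 4 (mod 7)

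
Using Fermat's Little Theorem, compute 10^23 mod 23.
By Fermat: 10^{22} ≡ 1 (mod 23). So 10^{23} = 10^{22} · 10^{1} ≡ 10^{1} ≡ 10 (mod 23)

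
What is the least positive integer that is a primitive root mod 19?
g = 2. For each prime q|18: 2^{9}≡18, 2^{6}≡7, none ≡ 1, so ord_19(2) = 18 and 2 is a primitive root.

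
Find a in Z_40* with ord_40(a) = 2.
19 has order 2 mod 40 since 19^{2} ≡ 1 mod 40 and no smaller power works.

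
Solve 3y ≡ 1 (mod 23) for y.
Since 23 is prime, by Fermat 3^(-1) ≡ 3^{21} ≡ 8 (mod 23). Verify: 3 × 8 = 24 ≡ 1 (mod 23)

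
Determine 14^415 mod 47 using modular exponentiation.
Using Fermat: 14^{46} ≡ 1 (mod 47). 415 ≡ 1 (mod 46). So 14^{415} ≡ 14^{1} ≡ 14 (mod 47)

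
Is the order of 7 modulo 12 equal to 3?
Powers of 7 mod 12: 7^1≡7, 7^2≡1. Already 7^2≡1, so the order is 2 < 3. No, the actual order is 2.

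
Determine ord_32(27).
Powers of 27 mod 32: 27^1≡27, 27^2≡25, 27^3≡3, 27^4≡17, 27^5≡11, 27^6≡9, 27^7≡19, 27^8≡1. Order = 8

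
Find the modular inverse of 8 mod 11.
Since 11 is prime, by Fermat 8^(-1) ≡ 8^{9} ≡ 7 mod 11. Verify: 8 × 7 = 56 ≡ 1 mod 11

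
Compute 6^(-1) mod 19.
Since 19 is prime, by Fermat 6^(-1) ≡ 6^{17} ≡ 16 mod 19. Verify: 6 × 16 = 96 ≡ 1 mod 19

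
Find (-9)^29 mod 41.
By repeated squaring mod 41: (-9)^{1}≡32, (-9)^{2}≡40, (-9)^{4}≡1, (-9)^{8}≡1, (-9)^{16}≡1. Then (-9)^{29} = (-9)^{16+8+4+1} ≡ 1 × 1 × 1 × 32 ≡ 32 mod 41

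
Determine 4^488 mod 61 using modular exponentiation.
Using Fermat: 4^{60} ≡ 1 (mod 61). 488 ≡ 8 (mod 60). So 4^{488} ≡ 4^{8} ≡ 22 (mod 61)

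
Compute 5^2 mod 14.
5^{2} = 25 ≡ 11 mod 14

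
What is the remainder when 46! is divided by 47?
By Wilson's theorem, (46)! ≡ -1 ≡ 46 (mod 47)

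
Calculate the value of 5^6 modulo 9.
By repeated squaring (mod 9): 5^{1}≡5, 5^{2}≡7, 5^{4}≡4. Then 5^{6} = 5^{4+2} ≡ 4 × 7 ≡ 1 (mod 9)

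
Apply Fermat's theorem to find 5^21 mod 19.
By Fermat: 5^{18} ≡ 1 mod 19. So 5^{21} = 5^{18} · 5^{3} ≡ 5^{3} ≡ 11 mod 19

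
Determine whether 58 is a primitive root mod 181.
ord_181(58) divides 180. For each prime q|180: 58^{90}≡180, 58^{60}≡48, 58^{36}≡135, none ≡ 1. So 58 has order 180 and is a primitive root mod 181.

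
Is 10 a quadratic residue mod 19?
By Euler's criterion: 10^{9} ≡ 18 (mod 19). Since this equals -1 (≡ 18), 10 is not a QR.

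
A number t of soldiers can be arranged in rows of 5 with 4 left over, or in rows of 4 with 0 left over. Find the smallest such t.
M = 5 × 4 = 20. M₁ = 4, y₁ ≡ 4 (mod 5). M₂ = 5, y₂ ≡ 1 (mod 4). t = 4×4×4 + 0×5×1 ≡ 4 (mod 20)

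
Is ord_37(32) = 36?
Powers of 32 mod 37: 32^1≡32, 32^2≡25, 32^3≡23, 32^4≡33, 32^5≡20, 32^6≡11, 32^7≡19, 32^8≡16, 32^9≡31, 32^10≡30, 32^11≡35, 32^12≡10, 32^13≡24, 32^14≡28, 32^15≡8, 32^16≡34, 32^17≡15, 32^18≡36, 32^19≡5, 32^20≡12, 32^21≡14, 32^22≡4, 32^23≡17, 32^24≡26, 32^25≡18, 32^26≡21, 32^27≡6, 32^28≡7, 32^29≡2, 32^30≡27, 32^31≡13, 32^32≡9, 32^33≡29, 32^34≡3, 32^35≡22, 32^36≡1. First k with 32^k≡1 is k=36. Yes, ord_37(32) = 36.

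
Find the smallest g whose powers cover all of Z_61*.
g = 2. Powers: [2, 4, 8, 16, 32, 3, 6, 12, ...] generates all 60 non-zero residues.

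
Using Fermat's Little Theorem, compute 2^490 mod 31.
By Fermat: 2^{30} ≡ 1 mod 31. 490 ≡ 10 mod 30. So 2^{490} ≡ 2^{10} ≡ 1 mod 31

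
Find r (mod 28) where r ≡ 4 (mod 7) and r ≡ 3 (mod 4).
M = 7 × 4 = 28. M₁ = 4, y₁ ≡ 2 (mod 7). M₂ = 7, y₂ ≡ 3 (mod 4). r = 4×4×2 + 3×7×3 ≡ 11 (mod 28)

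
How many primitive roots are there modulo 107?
There are φ(107-1) = φ(106) = 52 primitive roots modulo 107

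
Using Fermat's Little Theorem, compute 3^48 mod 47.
By Fermat: 3^{46} ≡ 1 (mod 47). So 3^{48} = 3^{46} · 3^{2} ≡ 3^{2} ≡ 9 (mod 47)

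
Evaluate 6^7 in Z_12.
By repeated squaring (mod 12): 6^{1}≡6, 6^{2}≡0, 6^{4}≡0. Then 6^{7} = 6^{4+2+1} ≡ 0 × 0 × 6 ≡ 0 (mod 12)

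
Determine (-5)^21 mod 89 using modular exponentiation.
By repeated squaring mod 89: (-5)^{1}≡84, (-5)^{2}≡25, (-5)^{4}≡2, (-5)^{8}≡4, (-5)^{16}≡16. Then (-5)^{21} = (-5)^{16+4+1} ≡ 16 × 2 × 84 ≡ 18 mod 89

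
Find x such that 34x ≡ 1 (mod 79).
Since 79 is prime, by Fermat 34^(-1) ≡ 34^{77} ≡ 7 (mod 79). Verify: 34 × 7 = 238 ≡ 1 (mod 79)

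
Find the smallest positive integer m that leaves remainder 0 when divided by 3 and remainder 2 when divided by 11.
M = 3 × 11 = 33. M₁ = 11, y₁ ≡ 2 (mod 3). M₂ = 3, y₂ ≡ 4 (mod 11). m = 0×11×2 + 2×3×4 ≡ 24 (mod 33)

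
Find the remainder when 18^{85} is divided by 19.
By Fermat: 18^{18} ≡ 1 mod 19. 85 = 4×18 + 13. So 18^{85} ≡ 18^{13} ≡ 18 mod 19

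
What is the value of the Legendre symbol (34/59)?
(34/59) = 34^{29} mod 59 = -1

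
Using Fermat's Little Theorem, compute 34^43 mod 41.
By Fermat: 34^{40} ≡ 1 (mod 41). So 34^{43} = 34^{40} · 34^{3} ≡ 34^{3} ≡ 26 (mod 41)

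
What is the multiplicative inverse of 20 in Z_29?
Since 29 is prime, by Fermat 20^(-1) ≡ 20^{27} ≡ 16 (mod 29). Verify: 20 × 16 = 320 ≡ 1 (mod 29)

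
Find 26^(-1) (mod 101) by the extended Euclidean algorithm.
Extended GCD: 26(35) + 101(-9) = 1. So 26^(-1) ≡ 35 (mod 101). Verify: 26 × 35 = 910 ≡ 1 (mod 101)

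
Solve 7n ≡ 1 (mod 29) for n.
Since 29 is prime, by Fermat 7^(-1) ≡ 7^{27} ≡ 25 (mod 29). Verify: 7 × 25 = 175 ≡ 1 (mod 29)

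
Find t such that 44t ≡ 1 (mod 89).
Since 89 is prime, by Fermat 44^(-1) ≡ 44^{87} ≡ 87 (mod 89). Verify: 44 × 87 = 3828 ≡ 1 (mod 89)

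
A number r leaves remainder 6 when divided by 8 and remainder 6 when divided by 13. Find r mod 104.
M = 8 × 13 = 104. M₁ = 13, y₁ ≡ 5 mod 8. M₂ = 8, y₂ ≡ 5 mod 13. r = 6×13×5 + 6×8×5 ≡ 6 mod 104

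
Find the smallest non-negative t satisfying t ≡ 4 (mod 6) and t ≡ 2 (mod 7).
M = 6 × 7 = 42. M₁ = 7, y₁ ≡ 1 (mod 6). M₂ = 6, y₂ ≡ 6 (mod 7). t = 4×7×1 + 2×6×6 ≡ 16 (mod 42)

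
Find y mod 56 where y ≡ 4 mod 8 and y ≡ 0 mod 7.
M = 8 × 7 = 56. M₁ = 7, y₁ ≡ 7 mod 8. M₂ = 8, y₂ ≡ 1 mod 7. y = 4×7×7 + 0×8×1 ≡ 28 mod 56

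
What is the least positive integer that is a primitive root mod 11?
g = 2. For each prime q|10: 2^{5}≡10, 2^{2}≡4, none ≡ 1, so ord_11(2) = 10 and 2 is a primitive root.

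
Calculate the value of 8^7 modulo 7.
Using Fermat: 8^{6} ≡ 1 (mod 7). 7 ≡ 1 (mod 6). So 8^{7} ≡ 8^{1} ≡ 1 (mod 7)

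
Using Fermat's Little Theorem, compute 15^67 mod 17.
By Fermat: 15^{16} ≡ 1 mod 17. 67 = 4×16 + 3. So 15^{67} ≡ 15^{3} ≡ 9 mod 17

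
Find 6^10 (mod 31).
By repeated squaring (mod 31): 6^{1}≡6, 6^{2}≡5, 6^{4}≡25, 6^{8}≡5. Then 6^{10} = 6^{8+2} ≡ 5 × 5 ≡ 25 (mod 31)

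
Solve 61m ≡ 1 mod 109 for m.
Since 109 is prime, by Fermat 61^(-1) ≡ 61^{107} ≡ 84 mod 109. Verify: 61 × 84 = 5124 ≡ 1 mod 109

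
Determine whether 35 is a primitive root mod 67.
35^{33} ≡ 1 mod 67 and 33 < 66, so ord_67(35) = 33 ≠ 66 and 35 is not a primitive root.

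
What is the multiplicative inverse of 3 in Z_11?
Since 11 is prime, by Fermat 3^(-1) ≡ 3^{9} ≡ 4 mod 11. Verify: 3 × 4 = 12 ≡ 1 mod 11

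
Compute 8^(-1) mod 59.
Since 59 is prime, by Fermat 8^(-1) ≡ 8^{57} ≡ 37 mod 59. Verify: 8 × 37 = 296 ≡ 1 mod 59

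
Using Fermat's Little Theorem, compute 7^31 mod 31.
By Fermat: 7^{30} ≡ 1 mod 31. So 7^{31} = 7^{30} · 7^{1} ≡ 7^{1} ≡ 7 mod 31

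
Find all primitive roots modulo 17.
There are φ(16) = 8 primitive roots mod 17: {3, 5, 6, 7, 10, 11, 12, 14}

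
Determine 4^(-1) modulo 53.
Since 53 is prime, by Fermat 4^(-1) ≡ 4^{51} ≡ 40 mod 53. Verify: 4 × 40 = 160 ≡ 1 mod 53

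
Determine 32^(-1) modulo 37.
Since 37 is prime, by Fermat 32^(-1) ≡ 32^{35} ≡ 22 (mod 37). Verify: 32 × 22 = 704 ≡ 1 (mod 37)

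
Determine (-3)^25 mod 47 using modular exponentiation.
By repeated squaring mod 47: (-3)^{1}≡44, (-3)^{2}≡9, (-3)^{4}≡34, (-3)^{8}≡28, (-3)^{16}≡32. Then (-3)^{25} = (-3)^{16+8+1} ≡ 32 × 28 × 44 ≡ 38 mod 47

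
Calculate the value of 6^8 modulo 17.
By repeated squaring mod 17: 6^{1}≡6, 6^{2}≡2, 6^{4}≡4, 6^{8}≡16. So 6^{8} ≡ 16 mod 17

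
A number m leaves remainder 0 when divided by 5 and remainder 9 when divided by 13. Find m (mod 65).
M = 5 × 13 = 65. M₁ = 13, y₁ ≡ 2 (mod 5). M₂ = 5, y₂ ≡ 8 (mod 13). m = 0×13×2 + 9×5×8 ≡ 35 (mod 65)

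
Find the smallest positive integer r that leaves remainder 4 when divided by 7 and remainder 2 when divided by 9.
M = 7 × 9 = 63. M₁ = 9, y₁ ≡ 4 mod 7. M₂ = 7, y₂ ≡ 4 mod 9. r = 4×9×4 + 2×7×4 ≡ 11 mod 63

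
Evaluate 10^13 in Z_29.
By repeated squaring (mod 29): 10^{1}≡10, 10^{2}≡13, 10^{4}≡24, 10^{8}≡25. Then 10^{13} = 10^{8+4+1} ≡ 25 × 24 × 10 ≡ 26 (mod 29)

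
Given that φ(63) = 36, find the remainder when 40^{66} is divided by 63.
By Euler: 40^{36} ≡ 1 (mod 63) since gcd(40, 63) = 1. 66 = 1×36 + 30. So 40^{66} ≡ 40^{30} ≡ 1 (mod 63)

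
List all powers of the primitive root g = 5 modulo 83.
5^1, 5^2, ..., 5^{82} mod 83: [5, 25, 42, 44, 54, 21, 22, 27, 52, 11, 55, 26, 47, 69, 13, 65, 76, 48, 74, 38, 24, 37, 19, 12, 60, 51, 6, 30, 67, 3, 15, 75, 43, 49, 79, 63, 66, 81, 73, 33, 82, 78, 58, 41, 39, 29, 62, 61, 56, 31, 72, 28, 57, 36, 14, 70, 18, 7, 35, 9, 45, 59, 46, 64, 71, 23, 32, 77, 53, 16, 80, 68, 8, 40, 34, 4, 20, 17, 2, 10, 50, 1]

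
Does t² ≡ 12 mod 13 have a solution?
By Euler's criterion: 12^{6} ≡ 1 mod 13. Since this equals 1, 12 is a QR.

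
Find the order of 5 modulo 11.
Powers of 5 mod 11: 5^1≡5, 5^2≡3, 5^3≡4, 5^4≡9, 5^5≡1. So the order of 5 is 5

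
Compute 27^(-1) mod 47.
Since 47 is prime, by Fermat 27^(-1) ≡ 27^{45} ≡ 7 mod 47. Verify: 27 × 7 = 189 ≡ 1 mod 47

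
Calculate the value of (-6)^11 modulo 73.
By repeated squaring mod 73: (-6)^{1}≡67, (-6)^{2}≡36, (-6)^{4}≡55, (-6)^{8}≡32. Then (-6)^{11} = (-6)^{8+2+1} ≡ 32 × 36 × 67 ≡ 23 mod 73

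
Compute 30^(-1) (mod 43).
Since 43 is prime, by Fermat 30^(-1) ≡ 30^{41} ≡ 33 (mod 43). Verify: 30 × 33 = 990 ≡ 1 (mod 43)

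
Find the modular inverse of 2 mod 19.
Since 19 is prime, by Fermat 2^(-1) ≡ 2^{17} ≡ 10 mod 19. Verify: 2 × 10 = 20 ≡ 1 mod 19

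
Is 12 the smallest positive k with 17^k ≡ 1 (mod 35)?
Powers of 17 mod 35: 17^1≡17, 17^2≡9, 17^3≡13, 17^4≡11, 17^5≡12, 17^6≡29, 17^7≡3, 17^8≡16, 17^9≡27, 17^10≡4, 17^11≡33, 17^12≡1. First k with 17^k≡1 is k=12. Yes, ord_35(17) = 12.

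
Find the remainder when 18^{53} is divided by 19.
By Fermat: 18^{18} ≡ 1 (mod 19). 53 = 2×18 + 17. So 18^{53} ≡ 18^{17} ≡ 18 (mod 19)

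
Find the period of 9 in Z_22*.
Powers of 9 mod 22: 9^1≡9, 9^2≡15, 9^3≡3, 9^4≡5, 9^5≡1. ord_22(9) = 5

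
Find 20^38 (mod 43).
By repeated squaring (mod 43): 20^{1}≡20, 20^{2}≡13, 20^{4}≡40, 20^{8}≡9, 20^{16}≡38, 20^{32}≡25. Then 20^{38} = 20^{32+4+2} ≡ 25 × 40 × 13 ≡ 14 (mod 43)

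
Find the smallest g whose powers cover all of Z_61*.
g = 2. For each prime q|60: 2^{30}≡60, 2^{20}≡47, 2^{12}≡9, none ≡ 1, so ord_61(2) = 60 and 2 is a primitive root.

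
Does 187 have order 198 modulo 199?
187^{33} ≡ 1 (mod 199) and 33 < 198, so ord_199(187) = 33 ≠ 198 and 187 is not a primitive root.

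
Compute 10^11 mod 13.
By repeated squaring (mod 13): 10^{1}≡10, 10^{2}≡9, 10^{4}≡3, 10^{8}≡9. Then 10^{11} = 10^{8+2+1} ≡ 9 × 9 × 10 ≡ 4 (mod 13)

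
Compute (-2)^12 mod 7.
Using Fermat: (-2)^{6} ≡ 1 mod 7. 12 ≡ 0 mod 6. So (-2)^{12} ≡ (-2)^{0} ≡ 1 mod 7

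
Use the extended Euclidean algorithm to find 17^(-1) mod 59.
Extended GCD: 17(7) + 59(-2) = 1. So 17^(-1) ≡ 7 (mod 59). Verify: 17 × 7 = 119 ≡ 1 (mod 59)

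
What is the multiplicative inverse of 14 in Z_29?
Since 29 is prime, by Fermat 14^(-1) ≡ 14^{27} ≡ 27 (mod 29). Verify: 14 × 27 = 378 ≡ 1 (mod 29)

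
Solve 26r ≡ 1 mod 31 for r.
Since 31 is prime, by Fermat 26^(-1) ≡ 26^{29} ≡ 6 mod 31. Verify: 26 × 6 = 156 ≡ 1 mod 31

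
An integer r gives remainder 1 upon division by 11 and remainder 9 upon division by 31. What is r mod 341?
M = 11 × 31 = 341. M₁ = 31, y₁ ≡ 5 mod 11. M₂ = 11, y₂ ≡ 17 mod 31. r = 1×31×5 + 9×11×17 ≡ 133 mod 341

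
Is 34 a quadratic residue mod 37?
By Euler's criterion: 34^{18} ≡ 1 mod 37. Since this equals 1, 34 is a QR.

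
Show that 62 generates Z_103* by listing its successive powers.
62^1, 62^2, ..., 62^{102} mod 103: [62, 33, 89, 59, 53, 93, 101, 82, 37, 28, 88, 100, 20, 4, 42, 29, 47, 30, 6, 63, 95, 19, 45, 9, 43, 91, 80, 16, 65, 13, 85, 17, 24, 46, 71, 76, 77, 36, 69, 55, 11, 64, 54, 52, 31, 68, 96, 81, 78, 98, 102, 41, 70, 14, 44, 50, 10, 2, 21, 66, 75, 15, 3, 83, 99, 61, 74, 56, 73, 97, 40, 8, 84, 58, 94, 60, 12, 23, 87, 38, 90, 18, 86, 79, 57, 32, 27, 26, 67, 34, 48, 92, 39, 49, 51, 72, 35, 7, 22, 25, 5, 1]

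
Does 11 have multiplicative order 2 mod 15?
Powers of 11 mod 15: 11^1≡11, 11^2≡1. First k with 11^k≡1 is k=2. Yes, ord_15(11) = 2.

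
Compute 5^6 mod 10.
By repeated squaring mod 10: 5^{1}≡5, 5^{2}≡5, 5^{4}≡5. Then 5^{6} = 5^{4+2} ≡ 5 × 5 ≡ 5 mod 10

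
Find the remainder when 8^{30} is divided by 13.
By Fermat: 8^{12} ≡ 1 mod 13. 30 = 2×12 + 6. So 8^{30} ≡ 8^{6} ≡ 12 mod 13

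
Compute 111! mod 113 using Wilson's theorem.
(112)! = (111)! × (112) ≡ -1 mod 113. So (111)! ≡ -1 × (112)^(-1) ≡ (-1)×(-1) = 1 mod 113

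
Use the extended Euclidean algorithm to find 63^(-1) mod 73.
Extended GCD: 63(-22) + 73(19) = 1. So 63^(-1) ≡ -22 ≡ 51 (mod 73). Verify: 63 × 51 = 3213 ≡ 1 (mod 73)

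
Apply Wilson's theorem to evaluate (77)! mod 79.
(78)! = (77)! × (78) ≡ -1 (mod 79). So (77)! ≡ -1 × (78)^(-1) ≡ (-1)×(-1) = 1 (mod 79)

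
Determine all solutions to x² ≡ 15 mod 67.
The square roots of 15 mod 67 are 22 and 45. Verify: 22² = 484 ≡ 15 mod 67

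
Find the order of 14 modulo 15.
Powers of 14 mod 15: 14^1≡14, 14^2≡1. ord_15(14) = 2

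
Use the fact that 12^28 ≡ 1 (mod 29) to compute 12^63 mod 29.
By Fermat: 12^{28} ≡ 1 (mod 29). 63 = 2×28 + 7. So 12^{63} ≡ 12^{7} ≡ 17 (mod 29)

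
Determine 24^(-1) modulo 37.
Since 37 is prime, by Fermat 24^(-1) ≡ 24^{35} ≡ 17 mod 37. Verify: 24 × 17 = 408 ≡ 1 mod 37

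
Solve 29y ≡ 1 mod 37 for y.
Since 37 is prime, by Fermat 29^(-1) ≡ 29^{35} ≡ 23 mod 37. Verify: 29 × 23 = 667 ≡ 1 mod 37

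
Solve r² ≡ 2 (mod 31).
The square roots of 2 mod 31 are 8 and 23. Verify: 8² = 64 ≡ 2 (mod 31)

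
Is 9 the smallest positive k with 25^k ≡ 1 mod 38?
Powers of 25 mod 38: 25^1≡25, 25^2≡17, 25^3≡7, 25^4≡23, 25^5≡5, 25^6≡11, 25^7≡9, 25^8≡35, 25^9≡1. First k with 25^k≡1 is k=9. Yes, ord_38(25) = 9.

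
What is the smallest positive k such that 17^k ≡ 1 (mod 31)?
Powers of 17 mod 31: 17^1≡17, 17^2≡10, 17^3≡15, 17^4≡7, 17^5≡26, 17^6≡8, 17^7≡12, 17^8≡18, 17^9≡27, 17^10≡25, 17^11≡22, 17^12≡2, 17^13≡3, 17^14≡20, 17^15≡30, 17^16≡14, 17^17≡21, 17^18≡16, 17^19≡24, 17^20≡5, 17^21≡23, 17^22≡19, 17^23≡13, 17^24≡4, 17^25≡6, 17^26≡9, 17^27≡29, 17^28≡28, 17^29≡11, 17^30≡1. So the order of 17 is 30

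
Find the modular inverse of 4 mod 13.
Since 13 is prime, by Fermat 4^(-1) ≡ 4^{11} ≡ 10 (mod 13). Verify: 4 × 10 = 40 ≡ 1 (mod 13)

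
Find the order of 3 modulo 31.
Powers of 3 mod 31: 3^1≡3, 3^2≡9, 3^3≡27, 3^4≡19, 3^5≡26, 3^6≡16, 3^7≡17, 3^8≡20, 3^9≡29, 3^10≡25, 3^11≡13, 3^12≡8, 3^13≡24, 3^14≡10, 3^15≡30, 3^16≡28, 3^17≡22, 3^18≡4, 3^19≡12, 3^20≡5, 3^21≡15, 3^22≡14, 3^23≡11, 3^24≡2, 3^25≡6, 3^26≡18, 3^27≡23, 3^28≡7, 3^29≡21, 3^30≡1. ord_31(3) = 30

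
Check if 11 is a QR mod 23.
By Euler's criterion: 11^{11} ≡ 22 mod 23. Since this equals -1 (≡ 22), 11 is not a QR.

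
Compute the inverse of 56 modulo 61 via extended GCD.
Extended GCD: 56(12) + 61(-11) = 1. So 56^(-1) ≡ 12 (mod 61). Verify: 56 × 12 = 672 ≡ 1 (mod 61)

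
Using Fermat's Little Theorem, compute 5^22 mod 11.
By Fermat: 5^{10} ≡ 1 mod 11. 22 = 2×10 + 2. So 5^{22} ≡ 5^{2} ≡ 3 mod 11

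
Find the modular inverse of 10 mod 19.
Since 19 is prime, by Fermat 10^(-1) ≡ 10^{17} ≡ 2 mod 19. Verify: 10 × 2 = 20 ≡ 1 mod 19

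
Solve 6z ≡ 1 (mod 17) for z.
Since 17 is prime, by Fermat 6^(-1) ≡ 6^{15} ≡ 3 (mod 17). Verify: 6 × 3 = 18 ≡ 1 (mod 17)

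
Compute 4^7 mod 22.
By repeated squaring (mod 22): 4^{1}≡4, 4^{2}≡16, 4^{4}≡14. Then 4^{7} = 4^{4+2+1} ≡ 14 × 16 × 4 ≡ 16 (mod 22)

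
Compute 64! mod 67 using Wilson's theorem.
(66)! = (64)! × (65) × (66) ≡ -1 mod 67. So (64)! ≡ -1 × [(66)(65)]^(-1) ≡ 33 mod 67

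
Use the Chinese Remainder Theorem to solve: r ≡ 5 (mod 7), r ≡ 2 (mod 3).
M = 7 × 3 = 21. M₁ = 3, y₁ ≡ 5 (mod 7). M₂ = 7, y₂ ≡ 1 (mod 3). r = 5×3×5 + 2×7×1 ≡ 5 (mod 21)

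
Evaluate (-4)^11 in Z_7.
Using Fermat: (-4)^{6} ≡ 1 (mod 7). 11 ≡ 5 (mod 6). So (-4)^{11} ≡ (-4)^{5} ≡ 5 (mod 7)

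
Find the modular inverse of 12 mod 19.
Since 19 is prime, by Fermat 12^(-1) ≡ 12^{17} ≡ 8 mod 19. Verify: 12 × 8 = 96 ≡ 1 mod 19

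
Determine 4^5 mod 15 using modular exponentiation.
By repeated squaring (mod 15): 4^{1}≡4, 4^{2}≡1, 4^{4}≡1. Then 4^{5} = 4^{4+1} ≡ 1 × 4 ≡ 4 (mod 15)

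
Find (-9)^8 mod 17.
By repeated squaring mod 17: (-9)^{1}≡8, (-9)^{2}≡13, (-9)^{4}≡16, (-9)^{8}≡1. So (-9)^{8} ≡ 1 mod 17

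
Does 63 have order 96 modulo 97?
63^{32} ≡ 1 (mod 97) and 32 < 96, so ord_97(63) = 32 ≠ 96 and 63 is not a primitive root.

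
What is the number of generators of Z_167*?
A prime p has φ(p-1) primitive roots; here φ(166) = 82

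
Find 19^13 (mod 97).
By repeated squaring (mod 97): 19^{1}≡19, 19^{2}≡70, 19^{4}≡50, 19^{8}≡75. Then 19^{13} = 19^{8+4+1} ≡ 75 × 50 × 19 ≡ 52 (mod 97)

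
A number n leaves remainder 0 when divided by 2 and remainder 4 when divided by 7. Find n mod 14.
M = 2 × 7 = 14. M₁ = 7, y₁ ≡ 1 mod 2. M₂ = 2, y₂ ≡ 4 mod 7. n = 0×7×1 + 4×2×4 ≡ 4 mod 14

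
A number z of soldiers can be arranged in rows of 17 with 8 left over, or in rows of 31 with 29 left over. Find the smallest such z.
M = 17 × 31 = 527. M₁ = 31, y₁ ≡ 11 (mod 17). M₂ = 17, y₂ ≡ 11 (mod 31). z = 8×31×11 + 29×17×11 ≡ 246 (mod 527)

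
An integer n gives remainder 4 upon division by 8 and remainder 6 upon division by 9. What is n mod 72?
M = 8 × 9 = 72. M₁ = 9, y₁ ≡ 1 mod 8. M₂ = 8, y₂ ≡ 8 mod 9. n = 4×9×1 + 6×8×8 ≡ 60 mod 72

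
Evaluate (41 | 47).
(41/47) = 41^{23} mod 47 = -1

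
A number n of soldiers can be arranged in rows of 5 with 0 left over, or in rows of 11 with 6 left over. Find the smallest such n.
M = 5 × 11 = 55. M₁ = 11, y₁ ≡ 1 mod 5. M₂ = 5, y₂ ≡ 9 mod 11. n = 0×11×1 + 6×5×9 ≡ 50 mod 55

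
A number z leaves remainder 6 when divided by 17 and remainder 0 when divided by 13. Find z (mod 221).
M = 17 × 13 = 221. M₁ = 13, y₁ ≡ 4 (mod 17). M₂ = 17, y₂ ≡ 10 (mod 13). z = 6×13×4 + 0×17×10 ≡ 91 (mod 221)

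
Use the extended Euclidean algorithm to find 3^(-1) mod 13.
Extended GCD: 3(-4) + 13(1) = 1. So 3^(-1) ≡ -4 ≡ 9 (mod 13). Verify: 3 × 9 = 27 ≡ 1 (mod 13)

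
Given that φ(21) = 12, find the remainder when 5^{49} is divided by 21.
By Euler: 5^{12} ≡ 1 (mod 21) since gcd(5, 21) = 1. 49 = 4×12 + 1. So 5^{49} ≡ 5^{1} ≡ 5 (mod 21)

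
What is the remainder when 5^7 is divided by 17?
By repeated squaring (mod 17): 5^{1}≡5, 5^{2}≡8, 5^{4}≡13. Then 5^{7} = 5^{4+2+1} ≡ 13 × 8 × 5 ≡ 10 (mod 17)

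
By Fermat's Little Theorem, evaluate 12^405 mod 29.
By Fermat: 12^{28} ≡ 1 (mod 29). 405 ≡ 13 (mod 28). So 12^{405} ≡ 12^{13} ≡ 12 (mod 29)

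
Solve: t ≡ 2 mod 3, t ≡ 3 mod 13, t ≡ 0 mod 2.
M = 3 × 13 × 2 = 78. M₁ = 26, y₁ ≡ 2 mod 3. M₂ = 6, y₂ ≡ 11 mod 13. M₃ = 39, y₃ ≡ 1 mod 2. t = 2×26×2 + 3×6×11 + 0×39×1 ≡ 68 mod 78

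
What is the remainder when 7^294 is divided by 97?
Using Fermat: 7^{96} ≡ 1 mod 97. 294 ≡ 6 mod 96. So 7^{294} ≡ 7^{6} ≡ 85 mod 97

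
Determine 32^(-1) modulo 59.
Since 59 is prime, by Fermat 32^(-1) ≡ 32^{57} ≡ 24 mod 59. Verify: 32 × 24 = 768 ≡ 1 mod 59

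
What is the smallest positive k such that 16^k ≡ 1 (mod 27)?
Powers of 16 mod 27: 16^1≡16, 16^2≡13, 16^3≡19, 16^4≡7, 16^5≡4, 16^6≡10, 16^7≡25, 16^8≡22, 16^9≡1. So the order of 16 is 9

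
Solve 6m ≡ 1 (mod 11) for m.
Since 11 is prime, by Fermat 6^(-1) ≡ 6^{9} ≡ 2 (mod 11). Verify: 6 × 2 = 12 ≡ 1 (mod 11)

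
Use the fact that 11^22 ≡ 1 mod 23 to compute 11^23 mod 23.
By Fermat: 11^{22} ≡ 1 mod 23. So 11^{23} = 11^{22} · 11^{1} ≡ 11^{1} ≡ 11 mod 23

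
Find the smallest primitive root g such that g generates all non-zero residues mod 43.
g = 3. Powers: [3, 9, 27, 38, 28, 41, 37, 25, 32, 10, ...] generates all 42 non-zero residues.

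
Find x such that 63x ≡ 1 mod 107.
Since 107 is prime, by Fermat 63^(-1) ≡ 63^{105} ≡ 17 mod 107. Verify: 63 × 17 = 1071 ≡ 1 mod 107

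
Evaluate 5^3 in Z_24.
5^{3} = 125 ≡ 5 (mod 24)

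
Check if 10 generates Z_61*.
ord_61(10) divides 60. For each prime q|60: 10^{30}≡60, 10^{20}≡13, 10^{12}≡58, none ≡ 1. So 10 has order 60 and is a primitive root mod 61.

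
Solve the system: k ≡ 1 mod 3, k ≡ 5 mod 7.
M = 3 × 7 = 21. M₁ = 7, y₁ ≡ 1 mod 3. M₂ = 3, y₂ ≡ 5 mod 7. k = 1×7×1 + 5×3×5 ≡ 19 mod 21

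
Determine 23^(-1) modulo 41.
Since 41 is prime, by Fermat 23^(-1) ≡ 23^{39} ≡ 25 (mod 41). Verify: 23 × 25 = 575 ≡ 1 (mod 41)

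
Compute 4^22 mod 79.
By repeated squaring (mod 79): 4^{1}≡4, 4^{2}≡16, 4^{4}≡19, 4^{8}≡45, 4^{16}≡50. Then 4^{22} = 4^{16+4+2} ≡ 50 × 19 × 16 ≡ 32 (mod 79)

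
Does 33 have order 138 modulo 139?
33^{46} ≡ 1 (mod 139) and 46 < 138, so ord_139(33) = 46 ≠ 138 and 33 is not a primitive root.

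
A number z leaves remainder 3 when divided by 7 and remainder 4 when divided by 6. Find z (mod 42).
M = 7 × 6 = 42. M₁ = 6, y₁ ≡ 6 (mod 7). M₂ = 7, y₂ ≡ 1 (mod 6). z = 3×6×6 + 4×7×1 ≡ 10 (mod 42)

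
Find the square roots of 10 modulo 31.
The square roots of 10 mod 31 are 14 and 17. Verify: 14² = 196 ≡ 10 mod 31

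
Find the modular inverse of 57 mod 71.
Since 71 is prime, by Fermat 57^(-1) ≡ 57^{69} ≡ 5 mod 71. Verify: 57 × 5 = 285 ≡ 1 mod 71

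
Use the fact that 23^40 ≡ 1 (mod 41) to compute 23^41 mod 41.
By Fermat: 23^{40} ≡ 1 (mod 41). So 23^{41} = 23^{40} · 23^{1} ≡ 23^{1} ≡ 23 (mod 41)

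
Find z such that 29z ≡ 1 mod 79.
Since 79 is prime, by Fermat 29^(-1) ≡ 29^{77} ≡ 30 mod 79. Verify: 29 × 30 = 870 ≡ 1 mod 79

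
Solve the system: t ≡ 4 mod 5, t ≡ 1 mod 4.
M = 5 × 4 = 20. M₁ = 4, y₁ ≡ 4 mod 5. M₂ = 5, y₂ ≡ 1 mod 4. t = 4×4×4 + 1×5×1 ≡ 9 mod 20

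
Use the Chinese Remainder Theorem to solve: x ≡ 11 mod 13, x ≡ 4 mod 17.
M = 13 × 17 = 221. M₁ = 17, y₁ ≡ 10 mod 13. M₂ = 13, y₂ ≡ 4 mod 17. x = 11×17×10 + 4×13×4 ≡ 89 mod 221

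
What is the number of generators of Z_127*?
Number of primitive roots mod 127 = φ(p-1) = φ(126) = 36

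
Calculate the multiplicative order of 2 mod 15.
Powers of 2 mod 15: 2^1≡2, 2^2≡4, 2^3≡8, 2^4≡1. Order = 4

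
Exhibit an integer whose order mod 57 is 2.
20 has order 2 mod 57 since 20^{2} ≡ 1 (mod 57) and no smaller power works.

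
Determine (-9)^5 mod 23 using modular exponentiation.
By repeated squaring mod 23: (-9)^{1}≡14, (-9)^{2}≡12, (-9)^{4}≡6. Then (-9)^{5} = (-9)^{4+1} ≡ 6 × 14 ≡ 15 mod 23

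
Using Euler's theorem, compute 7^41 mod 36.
By Euler: 7^{12} ≡ 1 mod 36 since gcd(7, 36) = 1. 41 = 3×12 + 5. So 7^{41} ≡ 7^{5} ≡ 31 mod 36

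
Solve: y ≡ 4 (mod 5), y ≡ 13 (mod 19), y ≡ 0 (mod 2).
M = 5 × 19 × 2 = 190. M₁ = 38, y₁ ≡ 2 (mod 5). M₂ = 10, y₂ ≡ 2 (mod 19). M₃ = 95, y₃ ≡ 1 (mod 2). y = 4×38×2 + 13×10×2 + 0×95×1 ≡ 184 (mod 190)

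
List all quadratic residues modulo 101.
Squares in Z_101*: {1, 4, 5, 6, 9, 13, 14, 16, 17, 19, 20, 21, 22, 23, 24, 25, 30, 31, 33, 36, 37, 43, 45, 47, 49, 52, 54, 56, 58, 64, 65, 68, 70, 71, 76, 77, 78, 79, 80, 81, 82, 84, 85, 87, 88, 92, 95, 96, 97, 100}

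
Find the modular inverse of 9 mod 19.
Since 19 is prime, by Fermat 9^(-1) ≡ 9^{17} ≡ 17 (mod 19). Verify: 9 × 17 = 153 ≡ 1 (mod 19)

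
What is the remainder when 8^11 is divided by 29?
By repeated squaring mod 29: 8^{1}≡8, 8^{2}≡6, 8^{4}≡7, 8^{8}≡20. Then 8^{11} = 8^{8+2+1} ≡ 20 × 6 × 8 ≡ 3 mod 29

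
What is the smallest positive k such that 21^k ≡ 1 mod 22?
Powers of 21 mod 22: 21^1≡21, 21^2≡1. Order = 2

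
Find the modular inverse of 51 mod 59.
Since 59 is prime, by Fermat 51^(-1) ≡ 51^{57} ≡ 22 (mod 59). Verify: 51 × 22 = 1122 ≡ 1 (mod 59)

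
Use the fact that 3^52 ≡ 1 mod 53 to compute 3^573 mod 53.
By Fermat: 3^{52} ≡ 1 mod 53. 573 ≡ 1 mod 52. So 3^{573} ≡ 3^{1} ≡ 3 mod 53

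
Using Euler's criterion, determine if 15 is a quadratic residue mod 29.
By Euler's criterion: 15^{14} ≡ 28 (mod 29). Since this equals -1 (≡ 28), 15 is not a QR.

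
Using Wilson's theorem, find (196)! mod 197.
By Wilson's theorem, (196)! ≡ -1 ≡ 196 (mod 197)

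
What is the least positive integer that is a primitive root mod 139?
g = 2. Powers: [2, 4, 8, 16, 32, 64, 128, 117, 95, 51, ...] generates all 138 non-zero residues.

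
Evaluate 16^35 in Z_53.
By repeated squaring (mod 53): 16^{1}≡16, 16^{2}≡44, 16^{4}≡28, 16^{8}≡42, 16^{16}≡15, 16^{32}≡13. Then 16^{35} = 16^{32+2+1} ≡ 13 × 44 × 16 ≡ 36 (mod 53)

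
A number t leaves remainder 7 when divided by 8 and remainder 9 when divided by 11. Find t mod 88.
M = 8 × 11 = 88. M₁ = 11, y₁ ≡ 3 mod 8. M₂ = 8, y₂ ≡ 7 mod 11. t = 7×11×3 + 9×8×7 ≡ 31 mod 88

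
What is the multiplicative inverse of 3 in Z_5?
Since 5 is prime, by Fermat 3^(-1) ≡ 3^{3} ≡ 2 (mod 5). Verify: 3 × 2 = 6 ≡ 1 (mod 5)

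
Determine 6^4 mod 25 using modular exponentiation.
6^{4} = 1296 ≡ 21 mod 25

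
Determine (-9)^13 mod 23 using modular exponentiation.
By repeated squaring (mod 23): (-9)^{1}≡14, (-9)^{2}≡12, (-9)^{4}≡6, (-9)^{8}≡13. Then (-9)^{13} = (-9)^{8+4+1} ≡ 13 × 6 × 14 ≡ 11 (mod 23)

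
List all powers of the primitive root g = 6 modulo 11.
6^1, 6^2, ..., 6^{10} mod 11: [6, 3, 7, 9, 10, 5, 8, 4, 2, 1]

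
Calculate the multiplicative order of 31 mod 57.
Powers of 31 mod 57: 31^1≡31, 31^2≡49, 31^3≡37, 31^4≡7, 31^5≡46, 31^6≡1. So the order of 31 is 6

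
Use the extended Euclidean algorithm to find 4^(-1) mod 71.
Extended GCD: 4(18) + 71(-1) = 1. So 4^(-1) ≡ 18 (mod 71). Verify: 4 × 18 = 72 ≡ 1 (mod 71)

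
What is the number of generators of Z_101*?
A prime p has φ(p-1) primitive roots; here φ(100) = 40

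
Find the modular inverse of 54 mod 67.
Since 67 is prime, by Fermat 54^(-1) ≡ 54^{65} ≡ 36 (mod 67). Verify: 54 × 36 = 1944 ≡ 1 (mod 67)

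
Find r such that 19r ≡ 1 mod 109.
Since 109 is prime, by Fermat 19^(-1) ≡ 19^{107} ≡ 23 mod 109. Verify: 19 × 23 = 437 ≡ 1 mod 109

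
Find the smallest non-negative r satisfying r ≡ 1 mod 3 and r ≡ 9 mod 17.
M = 3 × 17 = 51. M₁ = 17, y₁ ≡ 2 mod 3. M₂ = 3, y₂ ≡ 6 mod 17. r = 1×17×2 + 9×3×6 ≡ 43 mod 51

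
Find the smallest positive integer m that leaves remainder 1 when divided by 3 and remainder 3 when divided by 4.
M = 3 × 4 = 12. M₁ = 4, y₁ ≡ 1 (mod 3). M₂ = 3, y₂ ≡ 3 (mod 4). m = 1×4×1 + 3×3×3 ≡ 7 (mod 12)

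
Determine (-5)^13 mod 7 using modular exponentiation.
Using Fermat: (-5)^{6} ≡ 1 mod 7. 13 ≡ 1 mod 6. So (-5)^{13} ≡ (-5)^{1} ≡ 2 mod 7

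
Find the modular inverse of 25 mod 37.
Since 37 is prime, by Fermat 25^(-1) ≡ 25^{35} ≡ 3 (mod 37). Verify: 25 × 3 = 75 ≡ 1 (mod 37)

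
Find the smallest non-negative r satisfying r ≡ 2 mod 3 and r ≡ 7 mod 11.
M = 3 × 11 = 33. M₁ = 11, y₁ ≡ 2 mod 3. M₂ = 3, y₂ ≡ 4 mod 11. r = 2×11×2 + 7×3×4 ≡ 29 mod 33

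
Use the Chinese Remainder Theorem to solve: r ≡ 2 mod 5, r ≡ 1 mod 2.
M = 5 × 2 = 10. M₁ = 2, y₁ ≡ 3 mod 5. M₂ = 5, y₂ ≡ 1 mod 2. r = 2×2×3 + 1×5×1 ≡ 7 mod 10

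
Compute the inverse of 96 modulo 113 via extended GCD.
Extended GCD: 96(-20) + 113(17) = 1. So 96^(-1) ≡ -20 ≡ 93 mod 113. Verify: 96 × 93 = 8928 ≡ 1 mod 113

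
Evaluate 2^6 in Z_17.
By repeated squaring mod 17: 2^{1}≡2, 2^{2}≡4, 2^{4}≡16. Then 2^{6} = 2^{4+2} ≡ 16 × 4 ≡ 13 mod 17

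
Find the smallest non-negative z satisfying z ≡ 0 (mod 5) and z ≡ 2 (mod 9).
M = 5 × 9 = 45. M₁ = 9, y₁ ≡ 4 (mod 5). M₂ = 5, y₂ ≡ 2 (mod 9). z = 0×9×4 + 2×5×2 ≡ 20 (mod 45)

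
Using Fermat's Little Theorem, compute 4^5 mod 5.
By Fermat: 4^{4} ≡ 1 mod 5. So 4^{5} = 4^{4} · 4^{1} ≡ 4^{1} ≡ 4 mod 5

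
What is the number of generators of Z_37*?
Number of primitive roots mod 37 = φ(p-1) = φ(36) = 12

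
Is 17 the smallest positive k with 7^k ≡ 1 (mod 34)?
Powers of 7 mod 34: 7^1≡7, 7^2≡15, 7^3≡3, 7^4≡21, 7^5≡11, 7^6≡9, 7^7≡29, 7^8≡33, 7^9≡27, 7^10≡19, 7^11≡31, 7^12≡13, 7^13≡23, 7^14≡25, 7^15≡5, 7^16≡1. Already 7^16≡1, so the order is 16 < 17. No, the actual order is 16.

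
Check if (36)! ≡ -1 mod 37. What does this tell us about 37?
(36)! mod 37 = 36. Since this equals -1 mod 37, Wilson confirms 37 is prime.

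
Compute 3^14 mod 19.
By repeated squaring (mod 19): 3^{1}≡3, 3^{2}≡9, 3^{4}≡5, 3^{8}≡6. Then 3^{14} = 3^{8+4+2} ≡ 6 × 5 × 9 ≡ 4 (mod 19)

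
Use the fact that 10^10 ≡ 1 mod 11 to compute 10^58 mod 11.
By Fermat: 10^{10} ≡ 1 mod 11. 58 = 5×10 + 8. So 10^{58} ≡ 10^{8} ≡ 1 mod 11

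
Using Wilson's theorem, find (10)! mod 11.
By Wilson's theorem, (10)! ≡ -1 ≡ 10 (mod 11)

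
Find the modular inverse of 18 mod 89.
Since 89 is prime, by Fermat 18^(-1) ≡ 18^{87} ≡ 5 mod 89. Verify: 18 × 5 = 90 ≡ 1 mod 89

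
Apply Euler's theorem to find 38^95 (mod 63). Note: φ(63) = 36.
By Euler: 38^{36} ≡ 1 (mod 63) since gcd(38, 63) = 1. 95 = 2×36 + 23. So 38^{95} ≡ 38^{23} ≡ 5 (mod 63)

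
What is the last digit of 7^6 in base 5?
Using Fermat: 7^{4} ≡ 1 (mod 5). 6 ≡ 2 (mod 4). So 7^{6} ≡ 7^{2} ≡ 4 (mod 5)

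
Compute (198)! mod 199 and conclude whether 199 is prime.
(198)! mod 199 = 198. Since 198 ≡ -1 (mod 199), 199 is prime.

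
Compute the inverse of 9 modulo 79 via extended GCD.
Extended GCD: 9(-35) + 79(4) = 1. So 9^(-1) ≡ -35 ≡ 44 mod 79. Verify: 9 × 44 = 396 ≡ 1 mod 79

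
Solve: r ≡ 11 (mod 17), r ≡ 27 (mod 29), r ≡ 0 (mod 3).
M = 17 × 29 × 3 = 1479. M₁ = 87, y₁ ≡ 9 (mod 17). M₂ = 51, y₂ ≡ 4 (mod 29). M₃ = 493, y₃ ≡ 1 (mod 3). r = 11×87×9 + 27×51×4 + 0×493×1 ≡ 810 (mod 1479)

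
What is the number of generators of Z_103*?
Number of primitive roots mod 103 = φ(p-1) = φ(102) = 32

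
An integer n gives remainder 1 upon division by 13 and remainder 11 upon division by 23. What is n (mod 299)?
M = 13 × 23 = 299. M₁ = 23, y₁ ≡ 4 (mod 13). M₂ = 13, y₂ ≡ 16 (mod 23). n = 1×23×4 + 11×13×16 ≡ 287 (mod 299)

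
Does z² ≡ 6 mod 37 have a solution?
By Euler's criterion: 6^{18} ≡ 36 mod 37. Since this equals -1 (≡ 36), 6 is not a QR.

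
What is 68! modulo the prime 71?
(70)! = (68)! × (69) × (70) ≡ -1 mod 71. So (68)! ≡ -1 × [(70)(69)]^(-1) ≡ 35 mod 71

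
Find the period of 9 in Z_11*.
Powers of 9 mod 11: 9^1≡9, 9^2≡4, 9^3≡3, 9^4≡5, 9^5≡1. Order = 5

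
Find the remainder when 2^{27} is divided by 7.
By Fermat: 2^{6} ≡ 1 mod 7. 27 = 4×6 + 3. So 2^{27} ≡ 2^{3} ≡ 1 mod 7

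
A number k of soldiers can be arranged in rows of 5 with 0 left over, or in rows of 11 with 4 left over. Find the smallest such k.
M = 5 × 11 = 55. M₁ = 11, y₁ ≡ 1 (mod 5). M₂ = 5, y₂ ≡ 9 (mod 11). k = 0×11×1 + 4×5×9 ≡ 15 (mod 55)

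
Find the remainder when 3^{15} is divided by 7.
By Fermat: 3^{6} ≡ 1 mod 7. 15 = 2×6 + 3. So 3^{15} ≡ 3^{3} ≡ 6 mod 7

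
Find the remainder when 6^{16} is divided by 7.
By Fermat: 6^{6} ≡ 1 (mod 7). 16 = 2×6 + 4. So 6^{16} ≡ 6^{4} ≡ 1 (mod 7)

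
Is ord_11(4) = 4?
Powers of 4 mod 11: 4^1≡4, 4^2≡5, 4^3≡9, 4^4≡3, 4^5≡1. 4^4≡3≢1, so ord ≠ 4. No, the actual order is 5.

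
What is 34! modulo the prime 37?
(36)! = (34)! × (35) × (36) ≡ -1 (mod 37). So (34)! ≡ -1 × [(36)(35)]^(-1) ≡ 18 (mod 37)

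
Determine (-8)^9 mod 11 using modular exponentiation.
By repeated squaring mod 11: (-8)^{1}≡3, (-8)^{2}≡9, (-8)^{4}≡4, (-8)^{8}≡5. Then (-8)^{9} = (-8)^{8+1} ≡ 5 × 3 ≡ 4 mod 11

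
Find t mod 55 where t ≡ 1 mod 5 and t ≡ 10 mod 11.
M = 5 × 11 = 55. M₁ = 11, y₁ ≡ 1 mod 5. M₂ = 5, y₂ ≡ 9 mod 11. t = 1×11×1 + 10×5×9 ≡ 21 mod 55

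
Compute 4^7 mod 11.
By repeated squaring mod 11: 4^{1}≡4, 4^{2}≡5, 4^{4}≡3. Then 4^{7} = 4^{4+2+1} ≡ 3 × 5 × 4 ≡ 5 mod 11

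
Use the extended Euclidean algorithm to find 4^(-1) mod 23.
Extended GCD: 4(6) + 23(-1) = 1. So 4^(-1) ≡ 6 mod 23. Verify: 4 × 6 = 24 ≡ 1 mod 23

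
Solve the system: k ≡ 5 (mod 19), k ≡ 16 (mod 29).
M = 19 × 29 = 551. M₁ = 29, y₁ ≡ 2 (mod 19). M₂ = 19, y₂ ≡ 26 (mod 29). k = 5×29×2 + 16×19×26 ≡ 480 (mod 551)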